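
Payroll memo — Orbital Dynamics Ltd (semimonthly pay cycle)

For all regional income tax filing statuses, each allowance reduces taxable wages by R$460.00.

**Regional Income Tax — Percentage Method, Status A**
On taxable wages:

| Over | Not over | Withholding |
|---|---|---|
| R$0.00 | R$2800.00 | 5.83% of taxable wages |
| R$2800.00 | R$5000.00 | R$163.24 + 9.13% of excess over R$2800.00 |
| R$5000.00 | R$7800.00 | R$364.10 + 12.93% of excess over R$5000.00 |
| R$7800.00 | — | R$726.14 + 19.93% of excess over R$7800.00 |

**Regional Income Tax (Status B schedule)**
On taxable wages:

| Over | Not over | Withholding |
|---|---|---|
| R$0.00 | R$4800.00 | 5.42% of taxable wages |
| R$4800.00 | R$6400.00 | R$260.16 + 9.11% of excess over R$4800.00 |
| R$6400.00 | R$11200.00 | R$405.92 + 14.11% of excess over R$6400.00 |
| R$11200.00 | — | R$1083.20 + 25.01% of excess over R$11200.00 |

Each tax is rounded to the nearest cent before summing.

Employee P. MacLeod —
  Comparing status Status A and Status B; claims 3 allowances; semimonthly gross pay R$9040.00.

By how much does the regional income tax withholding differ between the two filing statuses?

R$124.33

Regional Income Tax (Status A): taxable = R$9040.00 − 3×R$460.00 = R$7660.00
  R$364.10 + 12.93% × (R$7660.00 − R$5000.00) = R$364.10 + 12.93% × R$2660.00 = R$708.04
Regional Income Tax (Status B): taxable = R$9040.00 − 3×R$460.00 = R$7660.00
  R$405.92 + 14.11% × (R$7660.00 − R$6400.00) = R$405.92 + 14.11% × R$1260.00 = R$583.71
Difference: |R$708.04 − R$583.71| = R$124.33 (higher under Status A)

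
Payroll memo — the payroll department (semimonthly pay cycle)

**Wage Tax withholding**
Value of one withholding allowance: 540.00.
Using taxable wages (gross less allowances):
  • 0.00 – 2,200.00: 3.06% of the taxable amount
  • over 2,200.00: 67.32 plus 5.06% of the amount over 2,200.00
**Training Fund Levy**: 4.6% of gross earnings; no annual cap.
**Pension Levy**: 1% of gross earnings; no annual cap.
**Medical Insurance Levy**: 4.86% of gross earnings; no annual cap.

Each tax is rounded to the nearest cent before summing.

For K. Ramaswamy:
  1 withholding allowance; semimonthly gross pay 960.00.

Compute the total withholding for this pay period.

Wage Tax: taxable = 960.00 − 1×540.00 = 420.00
  3.06% × 420.00 = 12.85
Training Fund Levy: 4.6% × 960.00 = 44.16
Pension Levy: 1% × 960.00 = 9.60
Medical Insurance Levy: 4.86% × 960.00 = 46.66
Total: 12.85 + 44.16 + 9.60 + 46.66 = 113.27

113.27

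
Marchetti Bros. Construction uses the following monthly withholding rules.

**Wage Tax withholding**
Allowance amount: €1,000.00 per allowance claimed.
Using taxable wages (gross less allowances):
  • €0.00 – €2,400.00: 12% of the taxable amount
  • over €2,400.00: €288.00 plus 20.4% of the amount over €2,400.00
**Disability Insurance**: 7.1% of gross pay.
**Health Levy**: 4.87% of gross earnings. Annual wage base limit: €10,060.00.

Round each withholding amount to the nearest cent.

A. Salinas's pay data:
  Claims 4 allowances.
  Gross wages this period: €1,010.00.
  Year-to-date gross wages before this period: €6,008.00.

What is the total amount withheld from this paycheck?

Wage Tax: taxable = €1,010.00 − 4×€1,000.00 = €-2,990.00
  Taxable ≤ 0 → €0.00
Disability Insurance: 7.1% × €1,010.00 = €71.71
Health Levy: 4.87% × €1,010.00 = €49.19
Total: €0.00 + €71.71 + €49.19 = €120.90

€120.90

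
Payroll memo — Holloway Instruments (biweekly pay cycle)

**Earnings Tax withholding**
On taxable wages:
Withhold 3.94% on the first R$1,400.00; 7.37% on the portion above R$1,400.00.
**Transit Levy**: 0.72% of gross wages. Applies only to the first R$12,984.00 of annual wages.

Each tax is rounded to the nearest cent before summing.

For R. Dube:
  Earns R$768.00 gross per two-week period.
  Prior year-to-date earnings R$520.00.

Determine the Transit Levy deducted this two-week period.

Transit Levy: 0.72% × R$768.00 = R$5.53

R$5.53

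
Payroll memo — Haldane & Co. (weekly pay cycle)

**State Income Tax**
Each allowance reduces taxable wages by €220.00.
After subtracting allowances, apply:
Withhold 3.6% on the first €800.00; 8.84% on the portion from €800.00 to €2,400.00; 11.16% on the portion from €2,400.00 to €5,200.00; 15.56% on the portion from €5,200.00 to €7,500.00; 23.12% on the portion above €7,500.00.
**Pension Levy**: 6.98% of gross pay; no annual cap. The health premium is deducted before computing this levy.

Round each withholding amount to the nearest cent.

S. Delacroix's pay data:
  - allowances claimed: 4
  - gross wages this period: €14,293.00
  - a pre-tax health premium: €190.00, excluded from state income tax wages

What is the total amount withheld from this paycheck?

€3,148.15

State Income Tax: taxable = €14,293.00 − €190.00 − 4×€220.00 = €13,223.00
  €840.60 + 23.12% × (€13,223.00 − €7,500.00) = €840.60 + 23.12% × €5,723.00 = €2,163.76
Pension Levy: 6.98% × €14,103.00 = €984.39
Total: €2,163.76 + €984.39 = €3,148.15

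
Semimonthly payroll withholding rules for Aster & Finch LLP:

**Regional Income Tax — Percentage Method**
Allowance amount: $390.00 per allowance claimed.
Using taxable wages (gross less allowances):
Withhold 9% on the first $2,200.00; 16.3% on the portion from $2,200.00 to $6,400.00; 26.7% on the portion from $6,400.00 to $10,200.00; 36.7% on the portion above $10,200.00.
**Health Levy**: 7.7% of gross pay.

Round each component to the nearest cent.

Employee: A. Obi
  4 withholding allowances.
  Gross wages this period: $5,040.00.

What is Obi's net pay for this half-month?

$4,245.28

Regional Income Tax: taxable = $5,040.00 − 4×$390.00 = $3,480.00
  $198.00 + 16.3% × ($3,480.00 − $2,200.00) = $198.00 + 16.3% × $1,280.00 = $406.64
Health Levy: 7.7% × $5,040.00 = $388.08
Total withheld: $406.64 + $388.08 = $794.72
Net pay: $5,040.00 − $794.72 = $4,245.28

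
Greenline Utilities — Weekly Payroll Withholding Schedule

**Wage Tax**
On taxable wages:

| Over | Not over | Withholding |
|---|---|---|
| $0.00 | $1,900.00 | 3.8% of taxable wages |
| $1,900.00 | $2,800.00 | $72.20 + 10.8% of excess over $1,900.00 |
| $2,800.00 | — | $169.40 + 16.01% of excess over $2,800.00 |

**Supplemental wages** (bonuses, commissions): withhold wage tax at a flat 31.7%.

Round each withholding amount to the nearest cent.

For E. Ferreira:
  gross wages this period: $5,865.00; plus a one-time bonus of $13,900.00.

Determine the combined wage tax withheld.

$5,066.41

Wage Tax: taxable = $5,865.00
  $169.40 + 16.01% × ($5,865.00 − $2,800.00) = $169.40 + 16.01% × $3,065.00 = $660.11
Supplemental (31.7% flat on bonus): 31.7% × $13,900.00 = $4,406.30
Total wage tax: $660.11 + $4,406.30 = $5,066.41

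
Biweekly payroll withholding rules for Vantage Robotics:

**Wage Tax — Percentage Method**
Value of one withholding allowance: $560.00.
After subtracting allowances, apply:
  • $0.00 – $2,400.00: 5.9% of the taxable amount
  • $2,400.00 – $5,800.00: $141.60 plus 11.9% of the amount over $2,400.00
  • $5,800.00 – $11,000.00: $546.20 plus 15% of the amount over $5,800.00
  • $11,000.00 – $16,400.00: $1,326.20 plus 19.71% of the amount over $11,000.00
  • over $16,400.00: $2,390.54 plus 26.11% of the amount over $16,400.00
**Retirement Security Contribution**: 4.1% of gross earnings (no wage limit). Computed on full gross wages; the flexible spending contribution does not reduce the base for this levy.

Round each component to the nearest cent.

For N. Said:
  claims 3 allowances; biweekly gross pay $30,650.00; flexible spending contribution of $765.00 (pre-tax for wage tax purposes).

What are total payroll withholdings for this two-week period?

$6,729.48

Wage Tax: taxable = $30,650.00 − $765.00 − 3×$560.00 = $28,205.00
  $2,390.54 + 26.11% × ($28,205.00 − $16,400.00) = $2,390.54 + 26.11% × $11,805.00 = $5,472.83
Retirement Security Contribution: 4.1% × $30,650.00 = $1,256.65
Total: $5,472.83 + $1,256.65 = $6,729.48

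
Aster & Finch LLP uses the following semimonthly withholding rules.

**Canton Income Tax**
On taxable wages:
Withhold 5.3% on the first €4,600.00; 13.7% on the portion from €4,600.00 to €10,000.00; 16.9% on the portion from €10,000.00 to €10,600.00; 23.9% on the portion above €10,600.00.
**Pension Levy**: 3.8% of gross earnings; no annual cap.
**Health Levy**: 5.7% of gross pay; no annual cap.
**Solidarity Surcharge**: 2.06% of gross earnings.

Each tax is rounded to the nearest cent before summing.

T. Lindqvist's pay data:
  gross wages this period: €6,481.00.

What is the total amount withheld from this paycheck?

€1,250.71

Canton Income Tax: taxable = €6,481.00
  €243.80 + 13.7% × (€6,481.00 − €4,600.00) = €243.80 + 13.7% × €1,881.00 = €501.50
Pension Levy: 3.8% × €6,481.00 = €246.28
Health Levy: 5.7% × €6,481.00 = €369.42
Solidarity Surcharge: 2.06% × €6,481.00 = €133.51
Total: €501.50 + €246.28 + €369.42 + €133.51 = €1,250.71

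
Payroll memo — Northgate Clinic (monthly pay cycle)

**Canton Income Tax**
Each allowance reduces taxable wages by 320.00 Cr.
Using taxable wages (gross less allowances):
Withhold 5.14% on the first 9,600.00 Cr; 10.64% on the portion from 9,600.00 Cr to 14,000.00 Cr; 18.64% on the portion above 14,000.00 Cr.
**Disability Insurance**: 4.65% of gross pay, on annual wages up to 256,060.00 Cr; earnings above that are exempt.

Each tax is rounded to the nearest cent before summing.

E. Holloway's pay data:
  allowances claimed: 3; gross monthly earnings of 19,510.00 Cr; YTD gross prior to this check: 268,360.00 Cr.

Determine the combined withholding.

1,809.72 Cr

Canton Income Tax: taxable = 19,510.00 Cr − 3×320.00 Cr = 18,550.00 Cr
  961.60 Cr + 18.64% × (18,550.00 Cr − 14,000.00 Cr) = 961.60 Cr + 18.64% × 4,550.00 Cr = 1,809.72 Cr
Disability Insurance: YTD 268,360.00 Cr ≥ cap 256,060.00 Cr → 0.00 Cr
Total: 1,809.72 Cr + 0.00 Cr = 1,809.72 Cr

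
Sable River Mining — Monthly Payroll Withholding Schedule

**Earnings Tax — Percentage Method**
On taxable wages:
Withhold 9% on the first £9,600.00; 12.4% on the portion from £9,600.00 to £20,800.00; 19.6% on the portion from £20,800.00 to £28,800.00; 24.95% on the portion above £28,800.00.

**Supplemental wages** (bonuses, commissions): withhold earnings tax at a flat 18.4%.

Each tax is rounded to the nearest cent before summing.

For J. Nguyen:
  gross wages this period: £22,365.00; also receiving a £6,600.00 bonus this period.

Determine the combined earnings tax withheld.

Earnings Tax: taxable = £22,365.00
  £2,252.80 + 19.6% × (£22,365.00 − £20,800.00) = £2,252.80 + 19.6% × £1,565.00 = £2,559.54
Supplemental (18.4% flat on bonus): 18.4% × £6,600.00 = £1,214.40
Total earnings tax: £2,559.54 + £1,214.40 = £3,773.94

£3,773.94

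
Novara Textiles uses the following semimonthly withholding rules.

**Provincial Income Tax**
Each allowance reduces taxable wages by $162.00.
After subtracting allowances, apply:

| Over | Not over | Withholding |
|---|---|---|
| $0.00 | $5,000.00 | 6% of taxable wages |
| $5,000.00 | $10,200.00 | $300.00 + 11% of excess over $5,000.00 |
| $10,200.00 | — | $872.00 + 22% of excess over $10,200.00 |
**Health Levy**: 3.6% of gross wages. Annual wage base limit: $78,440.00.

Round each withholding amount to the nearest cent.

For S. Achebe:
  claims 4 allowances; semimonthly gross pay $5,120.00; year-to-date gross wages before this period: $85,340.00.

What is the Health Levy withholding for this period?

Health Levy: YTD $85,340.00 ≥ cap $78,440.00 → $0.00

$0.00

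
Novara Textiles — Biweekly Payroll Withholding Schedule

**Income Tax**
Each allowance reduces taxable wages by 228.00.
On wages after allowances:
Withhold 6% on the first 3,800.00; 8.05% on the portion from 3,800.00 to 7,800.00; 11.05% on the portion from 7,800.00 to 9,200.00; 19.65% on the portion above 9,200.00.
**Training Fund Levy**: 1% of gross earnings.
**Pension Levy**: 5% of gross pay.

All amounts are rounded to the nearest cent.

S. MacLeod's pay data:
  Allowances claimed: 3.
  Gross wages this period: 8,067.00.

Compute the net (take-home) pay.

7,066.55

Income Tax: taxable = 8,067.00 − 3×228.00 = 7,383.00
  228.00 + 8.05% × (7,383.00 − 3,800.00) = 228.00 + 8.05% × 3,583.00 = 516.43
Training Fund Levy: 1% × 8,067.00 = 80.67
Pension Levy: 5% × 8,067.00 = 403.35
Total withheld: 516.43 + 80.67 + 403.35 = 1,000.45
Net pay: 8,067.00 − 1,000.45 = 7,066.55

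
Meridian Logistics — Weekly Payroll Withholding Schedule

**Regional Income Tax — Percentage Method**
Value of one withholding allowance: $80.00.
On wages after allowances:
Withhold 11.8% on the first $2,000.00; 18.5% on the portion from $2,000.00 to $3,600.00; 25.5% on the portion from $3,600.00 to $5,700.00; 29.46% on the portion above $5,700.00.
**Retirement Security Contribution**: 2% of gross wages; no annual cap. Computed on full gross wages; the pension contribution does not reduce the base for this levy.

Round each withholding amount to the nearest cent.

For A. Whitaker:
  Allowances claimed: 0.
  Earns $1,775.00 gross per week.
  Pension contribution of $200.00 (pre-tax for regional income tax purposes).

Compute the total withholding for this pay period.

Regional Income Tax: taxable = $1,775.00 − $200.00 = $1,575.00
  11.8% × $1,575.00 = $185.85
Retirement Security Contribution: 2% × $1,775.00 = $35.50
Total: $185.85 + $35.50 = $221.35

$221.35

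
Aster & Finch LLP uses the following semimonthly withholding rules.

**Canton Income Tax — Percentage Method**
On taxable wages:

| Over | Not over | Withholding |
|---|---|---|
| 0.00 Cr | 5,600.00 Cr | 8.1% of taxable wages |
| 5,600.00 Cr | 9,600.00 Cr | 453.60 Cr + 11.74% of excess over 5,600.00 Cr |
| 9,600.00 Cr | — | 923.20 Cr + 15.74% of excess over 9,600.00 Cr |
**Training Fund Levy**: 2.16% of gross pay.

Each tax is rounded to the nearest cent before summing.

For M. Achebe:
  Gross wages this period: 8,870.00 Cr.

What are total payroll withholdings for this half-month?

Canton Income Tax: taxable = 8,870.00 Cr
  453.60 Cr + 11.74% × (8,870.00 Cr − 5,600.00 Cr) = 453.60 Cr + 11.74% × 3,270.00 Cr = 837.50 Cr
Training Fund Levy: 2.16% × 8,870.00 Cr = 191.59 Cr
Total: 837.50 Cr + 191.59 Cr = 1,029.09 Cr

1,029.09 Cr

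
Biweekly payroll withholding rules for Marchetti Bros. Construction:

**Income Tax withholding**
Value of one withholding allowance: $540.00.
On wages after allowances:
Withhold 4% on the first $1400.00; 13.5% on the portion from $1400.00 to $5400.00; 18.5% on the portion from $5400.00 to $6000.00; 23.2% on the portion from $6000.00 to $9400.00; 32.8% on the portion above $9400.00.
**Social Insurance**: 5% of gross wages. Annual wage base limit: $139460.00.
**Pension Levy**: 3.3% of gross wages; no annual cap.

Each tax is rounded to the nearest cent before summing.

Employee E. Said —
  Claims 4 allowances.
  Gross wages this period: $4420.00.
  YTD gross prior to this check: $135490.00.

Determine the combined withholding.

$516.46

Income Tax: taxable = $4420.00 − 4×$540.00 = $2260.00
  $56.00 + 13.5% × ($2260.00 − $1400.00) = $56.00 + 13.5% × $860.00 = $172.10
Social Insurance: cap $139460.00 − YTD $135490.00 = $3970.00 subject; 5% × $3970.00 = $198.50
Pension Levy: 3.3% × $4420.00 = $145.86
Total: $172.10 + $198.50 + $145.86 = $516.46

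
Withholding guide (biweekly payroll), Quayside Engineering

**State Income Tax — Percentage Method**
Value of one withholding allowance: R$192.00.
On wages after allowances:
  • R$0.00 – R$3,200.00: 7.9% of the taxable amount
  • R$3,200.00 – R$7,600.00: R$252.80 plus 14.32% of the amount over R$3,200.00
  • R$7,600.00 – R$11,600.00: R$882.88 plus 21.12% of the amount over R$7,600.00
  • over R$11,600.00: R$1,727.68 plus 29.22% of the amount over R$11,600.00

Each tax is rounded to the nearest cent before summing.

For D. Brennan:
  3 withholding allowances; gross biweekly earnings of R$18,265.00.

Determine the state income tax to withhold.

R$3,506.89

State Income Tax: taxable = R$18,265.00 − 3×R$192.00 = R$17,689.00
  R$1,727.68 + 29.22% × (R$17,689.00 − R$11,600.00) = R$1,727.68 + 29.22% × R$6,089.00 = R$3,506.89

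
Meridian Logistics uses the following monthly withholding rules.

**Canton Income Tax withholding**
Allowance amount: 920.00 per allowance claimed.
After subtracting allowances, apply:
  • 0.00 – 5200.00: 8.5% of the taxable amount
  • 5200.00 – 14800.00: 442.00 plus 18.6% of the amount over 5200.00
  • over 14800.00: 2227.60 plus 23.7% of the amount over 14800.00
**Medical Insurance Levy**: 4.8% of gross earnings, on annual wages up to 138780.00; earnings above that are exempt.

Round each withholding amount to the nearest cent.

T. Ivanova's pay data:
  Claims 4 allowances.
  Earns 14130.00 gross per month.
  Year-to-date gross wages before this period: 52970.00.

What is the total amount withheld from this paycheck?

2096.74

Canton Income Tax: taxable = 14130.00 − 4×920.00 = 10450.00
  442.00 + 18.6% × (10450.00 − 5200.00) = 442.00 + 18.6% × 5250.00 = 1418.50
Medical Insurance Levy: 4.8% × 14130.00 = 678.24
Total: 1418.50 + 678.24 = 2096.74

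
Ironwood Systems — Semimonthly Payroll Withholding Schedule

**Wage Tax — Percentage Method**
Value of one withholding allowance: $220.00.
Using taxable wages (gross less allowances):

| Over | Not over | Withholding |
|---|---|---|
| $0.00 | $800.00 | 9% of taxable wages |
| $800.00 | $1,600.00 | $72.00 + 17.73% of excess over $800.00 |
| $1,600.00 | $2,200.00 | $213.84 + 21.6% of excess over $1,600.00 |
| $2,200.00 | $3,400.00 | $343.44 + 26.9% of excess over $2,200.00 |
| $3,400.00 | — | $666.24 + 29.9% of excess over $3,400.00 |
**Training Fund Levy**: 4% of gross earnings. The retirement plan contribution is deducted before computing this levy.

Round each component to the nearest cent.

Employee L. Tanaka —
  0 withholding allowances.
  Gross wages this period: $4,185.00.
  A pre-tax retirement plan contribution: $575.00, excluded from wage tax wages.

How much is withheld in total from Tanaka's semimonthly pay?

$873.43

Wage Tax: taxable = $4,185.00 − $575.00 = $3,610.00
  $666.24 + 29.9% × ($3,610.00 − $3,400.00) = $666.24 + 29.9% × $210.00 = $729.03
Training Fund Levy: 4% × $3,610.00 = $144.40
Total: $729.03 + $144.40 = $873.43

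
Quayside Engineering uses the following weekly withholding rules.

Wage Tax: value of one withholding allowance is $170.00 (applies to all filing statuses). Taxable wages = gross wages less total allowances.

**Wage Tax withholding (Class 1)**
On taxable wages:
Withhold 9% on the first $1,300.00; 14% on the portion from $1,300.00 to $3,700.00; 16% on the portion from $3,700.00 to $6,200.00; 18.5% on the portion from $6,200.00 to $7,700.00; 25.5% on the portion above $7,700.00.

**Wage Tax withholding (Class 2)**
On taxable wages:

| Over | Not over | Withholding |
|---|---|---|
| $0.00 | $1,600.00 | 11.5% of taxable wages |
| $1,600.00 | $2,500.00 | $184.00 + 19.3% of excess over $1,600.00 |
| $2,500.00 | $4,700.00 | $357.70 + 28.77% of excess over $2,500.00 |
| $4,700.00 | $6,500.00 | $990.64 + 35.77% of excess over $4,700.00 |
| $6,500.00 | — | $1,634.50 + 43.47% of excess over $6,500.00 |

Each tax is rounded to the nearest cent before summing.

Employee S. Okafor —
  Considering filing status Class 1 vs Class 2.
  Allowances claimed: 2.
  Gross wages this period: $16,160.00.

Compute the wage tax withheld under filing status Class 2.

Wage Tax (Class 2): taxable = $16,160.00 − 2×$170.00 = $15,820.00
  $1,634.50 + 43.47% × ($15,820.00 − $6,500.00) = $1,634.50 + 43.47% × $9,320.00 = $5,685.90

$5,685.90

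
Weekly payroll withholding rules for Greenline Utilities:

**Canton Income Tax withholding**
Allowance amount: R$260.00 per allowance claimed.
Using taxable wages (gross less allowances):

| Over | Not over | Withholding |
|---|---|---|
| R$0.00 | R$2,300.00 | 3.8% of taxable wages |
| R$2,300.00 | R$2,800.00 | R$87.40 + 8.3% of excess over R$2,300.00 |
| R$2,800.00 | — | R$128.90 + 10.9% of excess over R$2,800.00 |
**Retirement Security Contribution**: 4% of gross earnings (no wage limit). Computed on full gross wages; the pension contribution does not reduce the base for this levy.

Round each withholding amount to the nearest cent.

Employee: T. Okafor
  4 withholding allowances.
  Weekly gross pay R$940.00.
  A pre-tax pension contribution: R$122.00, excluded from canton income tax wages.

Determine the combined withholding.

R$37.60

Canton Income Tax: taxable = R$940.00 − R$122.00 − 4×R$260.00 = R$-222.00
  Taxable ≤ 0 → R$0.00
Retirement Security Contribution: 4% × R$940.00 = R$37.60
Total: R$0.00 + R$37.60 = R$37.60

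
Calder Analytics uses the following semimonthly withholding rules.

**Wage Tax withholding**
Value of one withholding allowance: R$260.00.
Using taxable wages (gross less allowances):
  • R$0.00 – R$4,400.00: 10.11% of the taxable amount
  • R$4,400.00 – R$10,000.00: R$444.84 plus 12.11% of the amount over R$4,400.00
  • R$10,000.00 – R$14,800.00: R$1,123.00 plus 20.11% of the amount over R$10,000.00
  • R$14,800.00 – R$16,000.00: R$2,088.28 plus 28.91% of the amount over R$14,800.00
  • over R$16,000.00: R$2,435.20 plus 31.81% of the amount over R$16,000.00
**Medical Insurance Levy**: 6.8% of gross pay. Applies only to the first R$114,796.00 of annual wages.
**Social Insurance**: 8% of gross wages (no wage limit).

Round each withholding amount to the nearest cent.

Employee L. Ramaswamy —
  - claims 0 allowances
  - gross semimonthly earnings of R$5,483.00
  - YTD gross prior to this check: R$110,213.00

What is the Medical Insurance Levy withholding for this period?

R$311.64

Medical Insurance Levy: cap R$114,796.00 − YTD R$110,213.00 = R$4,583.00 subject; 6.8% × R$4,583.00 = R$311.64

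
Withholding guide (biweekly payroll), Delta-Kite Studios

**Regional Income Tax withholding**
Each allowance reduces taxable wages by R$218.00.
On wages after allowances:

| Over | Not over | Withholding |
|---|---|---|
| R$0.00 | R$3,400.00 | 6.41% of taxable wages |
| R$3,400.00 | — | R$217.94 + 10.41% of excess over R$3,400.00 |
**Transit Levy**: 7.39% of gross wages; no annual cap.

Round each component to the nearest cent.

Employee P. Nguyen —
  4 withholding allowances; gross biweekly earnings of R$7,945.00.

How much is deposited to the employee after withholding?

Regional Income Tax: taxable = R$7,945.00 − 4×R$218.00 = R$7,073.00
  R$217.94 + 10.41% × (R$7,073.00 − R$3,400.00) = R$217.94 + 10.41% × R$3,673.00 = R$600.30
Transit Levy: 7.39% × R$7,945.00 = R$587.14
Total withheld: R$600.30 + R$587.14 = R$1,187.44
Net pay: R$7,945.00 − R$1,187.44 = R$6,757.56

R$6,757.56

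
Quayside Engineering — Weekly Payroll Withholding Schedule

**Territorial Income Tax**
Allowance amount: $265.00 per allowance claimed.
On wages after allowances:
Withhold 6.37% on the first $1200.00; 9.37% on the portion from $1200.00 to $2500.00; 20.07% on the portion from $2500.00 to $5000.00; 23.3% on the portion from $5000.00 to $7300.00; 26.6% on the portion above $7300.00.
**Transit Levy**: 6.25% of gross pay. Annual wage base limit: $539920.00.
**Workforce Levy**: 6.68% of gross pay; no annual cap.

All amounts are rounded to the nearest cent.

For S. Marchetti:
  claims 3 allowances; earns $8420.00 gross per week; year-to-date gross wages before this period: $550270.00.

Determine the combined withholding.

$1884.81

Territorial Income Tax: taxable = $8420.00 − 3×$265.00 = $7625.00
  $1235.90 + 26.6% × ($7625.00 − $7300.00) = $1235.90 + 26.6% × $325.00 = $1322.35
Transit Levy: YTD $550270.00 ≥ cap $539920.00 → $0.00
Workforce Levy: 6.68% × $8420.00 = $562.46
Total: $1322.35 + $0.00 + $562.46 = $1884.81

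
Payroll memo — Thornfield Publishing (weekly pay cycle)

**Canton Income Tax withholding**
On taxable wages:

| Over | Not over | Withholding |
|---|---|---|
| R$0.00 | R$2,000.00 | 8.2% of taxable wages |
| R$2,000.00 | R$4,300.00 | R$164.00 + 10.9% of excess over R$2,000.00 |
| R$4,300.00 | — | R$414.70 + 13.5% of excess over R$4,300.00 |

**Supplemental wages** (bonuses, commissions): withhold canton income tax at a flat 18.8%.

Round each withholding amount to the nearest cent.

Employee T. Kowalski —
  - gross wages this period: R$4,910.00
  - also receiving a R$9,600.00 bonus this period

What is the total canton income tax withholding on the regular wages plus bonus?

R$2,301.85

Canton Income Tax: taxable = R$4,910.00
  R$414.70 + 13.5% × (R$4,910.00 − R$4,300.00) = R$414.70 + 13.5% × R$610.00 = R$497.05
Supplemental (18.8% flat on bonus): 18.8% × R$9,600.00 = R$1,804.80
Total canton income tax: R$497.05 + R$1,804.80 = R$2,301.85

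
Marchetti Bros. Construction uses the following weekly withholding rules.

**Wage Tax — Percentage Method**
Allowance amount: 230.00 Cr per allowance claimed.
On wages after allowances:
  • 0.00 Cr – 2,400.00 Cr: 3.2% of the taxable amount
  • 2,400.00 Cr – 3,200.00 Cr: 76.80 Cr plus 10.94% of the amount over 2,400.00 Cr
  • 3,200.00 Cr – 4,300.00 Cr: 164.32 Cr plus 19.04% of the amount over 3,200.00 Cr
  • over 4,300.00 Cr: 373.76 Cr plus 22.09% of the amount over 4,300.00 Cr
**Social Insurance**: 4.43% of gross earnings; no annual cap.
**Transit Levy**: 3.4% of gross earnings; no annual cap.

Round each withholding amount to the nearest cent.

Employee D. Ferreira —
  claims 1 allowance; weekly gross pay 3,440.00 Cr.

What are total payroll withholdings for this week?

Wage Tax: taxable = 3,440.00 Cr − 1×230.00 Cr = 3,210.00 Cr
  164.32 Cr + 19.04% × (3,210.00 Cr − 3,200.00 Cr) = 164.32 Cr + 19.04% × 10.00 Cr = 166.22 Cr
Social Insurance: 4.43% × 3,440.00 Cr = 152.39 Cr
Transit Levy: 3.4% × 3,440.00 Cr = 116.96 Cr
Total: 166.22 Cr + 152.39 Cr + 116.96 Cr = 435.57 Cr

435.57 Cr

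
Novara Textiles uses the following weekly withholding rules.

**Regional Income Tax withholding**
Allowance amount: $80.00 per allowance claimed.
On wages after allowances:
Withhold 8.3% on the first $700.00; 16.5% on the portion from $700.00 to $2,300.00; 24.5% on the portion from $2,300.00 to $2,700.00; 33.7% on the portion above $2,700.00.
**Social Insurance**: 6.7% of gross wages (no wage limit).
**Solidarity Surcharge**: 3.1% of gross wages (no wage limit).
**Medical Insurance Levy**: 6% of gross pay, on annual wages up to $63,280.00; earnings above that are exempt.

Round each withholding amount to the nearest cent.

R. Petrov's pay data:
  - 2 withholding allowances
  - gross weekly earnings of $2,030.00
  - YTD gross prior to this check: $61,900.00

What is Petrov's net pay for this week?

$1,497.11

Regional Income Tax: taxable = $2,030.00 − 2×$80.00 = $1,870.00
  $58.10 + 16.5% × ($1,870.00 − $700.00) = $58.10 + 16.5% × $1,170.00 = $251.15
Social Insurance: 6.7% × $2,030.00 = $136.01
Solidarity Surcharge: 3.1% × $2,030.00 = $62.93
Medical Insurance Levy: cap $63,280.00 − YTD $61,900.00 = $1,380.00 subject; 6% × $1,380.00 = $82.80
Total withheld: $251.15 + $136.01 + $62.93 + $82.80 = $532.89
Net pay: $2,030.00 − $532.89 = $1,497.11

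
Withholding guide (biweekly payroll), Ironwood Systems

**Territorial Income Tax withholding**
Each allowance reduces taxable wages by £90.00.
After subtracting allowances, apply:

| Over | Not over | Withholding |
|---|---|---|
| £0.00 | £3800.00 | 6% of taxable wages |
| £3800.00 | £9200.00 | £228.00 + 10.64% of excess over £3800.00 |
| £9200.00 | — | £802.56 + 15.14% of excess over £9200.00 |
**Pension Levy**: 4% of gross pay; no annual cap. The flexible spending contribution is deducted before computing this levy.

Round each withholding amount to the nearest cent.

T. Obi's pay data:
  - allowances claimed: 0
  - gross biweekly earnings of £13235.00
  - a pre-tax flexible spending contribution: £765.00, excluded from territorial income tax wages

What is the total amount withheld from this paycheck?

Territorial Income Tax: taxable = £13235.00 − £765.00 = £12470.00
  £802.56 + 15.14% × (£12470.00 − £9200.00) = £802.56 + 15.14% × £3270.00 = £1297.64
Pension Levy: 4% × £12470.00 = £498.80
Total: £1297.64 + £498.80 = £1796.44

£1796.44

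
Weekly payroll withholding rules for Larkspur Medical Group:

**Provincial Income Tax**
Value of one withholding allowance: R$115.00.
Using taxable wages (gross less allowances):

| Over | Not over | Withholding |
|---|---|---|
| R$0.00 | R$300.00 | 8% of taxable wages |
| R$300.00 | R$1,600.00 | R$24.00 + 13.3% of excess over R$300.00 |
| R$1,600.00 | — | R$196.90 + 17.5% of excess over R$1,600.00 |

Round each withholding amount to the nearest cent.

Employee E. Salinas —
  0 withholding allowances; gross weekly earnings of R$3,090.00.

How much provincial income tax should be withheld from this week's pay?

Provincial Income Tax: taxable = R$3,090.00
  R$196.90 + 17.5% × (R$3,090.00 − R$1,600.00) = R$196.90 + 17.5% × R$1,490.00 = R$457.65

R$457.65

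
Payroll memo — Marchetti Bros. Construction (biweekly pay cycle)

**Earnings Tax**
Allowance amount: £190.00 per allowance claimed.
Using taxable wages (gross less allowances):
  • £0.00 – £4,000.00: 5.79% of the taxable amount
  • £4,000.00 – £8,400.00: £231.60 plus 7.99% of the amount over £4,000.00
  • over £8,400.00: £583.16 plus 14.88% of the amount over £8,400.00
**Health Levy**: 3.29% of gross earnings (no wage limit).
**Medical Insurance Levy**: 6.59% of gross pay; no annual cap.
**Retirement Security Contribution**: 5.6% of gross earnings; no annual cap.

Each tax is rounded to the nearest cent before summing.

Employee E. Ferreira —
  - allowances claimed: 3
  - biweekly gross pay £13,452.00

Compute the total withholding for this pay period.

Earnings Tax: taxable = £13,452.00 − 3×£190.00 = £12,882.00
  £583.16 + 14.88% × (£12,882.00 − £8,400.00) = £583.16 + 14.88% × £4,482.00 = £1,250.08
Health Levy: 3.29% × £13,452.00 = £442.57
Medical Insurance Levy: 6.59% × £13,452.00 = £886.49
Retirement Security Contribution: 5.6% × £13,452.00 = £753.31
Total: £1,250.08 + £442.57 + £886.49 + £753.31 = £3,332.45

£3,332.45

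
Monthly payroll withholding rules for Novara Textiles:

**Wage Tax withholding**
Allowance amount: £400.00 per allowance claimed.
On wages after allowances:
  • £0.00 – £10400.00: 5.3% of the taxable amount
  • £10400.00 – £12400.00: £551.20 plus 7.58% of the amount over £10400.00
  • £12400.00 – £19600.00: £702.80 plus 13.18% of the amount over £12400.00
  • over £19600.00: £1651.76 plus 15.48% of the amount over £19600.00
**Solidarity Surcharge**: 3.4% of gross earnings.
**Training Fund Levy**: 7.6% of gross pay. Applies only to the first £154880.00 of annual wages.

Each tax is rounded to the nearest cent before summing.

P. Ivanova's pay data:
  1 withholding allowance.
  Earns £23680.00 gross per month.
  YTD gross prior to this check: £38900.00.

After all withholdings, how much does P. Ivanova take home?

Wage Tax: taxable = £23680.00 − 1×£400.00 = £23280.00
  £1651.76 + 15.48% × (£23280.00 − £19600.00) = £1651.76 + 15.48% × £3680.00 = £2221.42
Solidarity Surcharge: 3.4% × £23680.00 = £805.12
Training Fund Levy: 7.6% × £23680.00 = £1799.68
Total withheld: £2221.42 + £805.12 + £1799.68 = £4826.22
Net pay: £23680.00 − £4826.22 = £18853.78

£18853.78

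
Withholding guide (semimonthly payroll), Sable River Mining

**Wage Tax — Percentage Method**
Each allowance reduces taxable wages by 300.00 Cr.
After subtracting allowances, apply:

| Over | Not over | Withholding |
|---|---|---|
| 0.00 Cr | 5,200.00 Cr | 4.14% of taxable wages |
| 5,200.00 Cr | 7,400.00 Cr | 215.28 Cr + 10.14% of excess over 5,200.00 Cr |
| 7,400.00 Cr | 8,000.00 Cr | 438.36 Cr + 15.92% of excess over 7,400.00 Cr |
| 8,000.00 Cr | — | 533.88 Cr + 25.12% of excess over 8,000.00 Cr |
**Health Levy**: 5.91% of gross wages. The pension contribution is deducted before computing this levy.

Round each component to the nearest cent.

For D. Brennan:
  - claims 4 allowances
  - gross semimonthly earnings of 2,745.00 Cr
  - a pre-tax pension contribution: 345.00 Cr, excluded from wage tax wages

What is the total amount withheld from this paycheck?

191.52 Cr

Wage Tax: taxable = 2,745.00 Cr − 345.00 Cr − 4×300.00 Cr = 1,200.00 Cr
  4.14% × 1,200.00 Cr = 49.68 Cr
Health Levy: 5.91% × 2,400.00 Cr = 141.84 Cr
Total: 49.68 Cr + 141.84 Cr = 191.52 Cr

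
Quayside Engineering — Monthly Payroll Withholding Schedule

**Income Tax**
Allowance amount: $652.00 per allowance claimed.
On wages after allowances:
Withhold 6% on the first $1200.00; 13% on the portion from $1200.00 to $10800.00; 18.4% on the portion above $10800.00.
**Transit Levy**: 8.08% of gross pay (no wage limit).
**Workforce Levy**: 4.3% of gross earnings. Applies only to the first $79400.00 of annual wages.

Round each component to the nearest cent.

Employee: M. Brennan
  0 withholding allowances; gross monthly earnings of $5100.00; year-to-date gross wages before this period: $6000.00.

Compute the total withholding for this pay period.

$1210.38

Income Tax: taxable = $5100.00
  $72.00 + 13% × ($5100.00 − $1200.00) = $72.00 + 13% × $3900.00 = $579.00
Transit Levy: 8.08% × $5100.00 = $412.08
Workforce Levy: 4.3% × $5100.00 = $219.30
Total: $579.00 + $412.08 + $219.30 = $1210.38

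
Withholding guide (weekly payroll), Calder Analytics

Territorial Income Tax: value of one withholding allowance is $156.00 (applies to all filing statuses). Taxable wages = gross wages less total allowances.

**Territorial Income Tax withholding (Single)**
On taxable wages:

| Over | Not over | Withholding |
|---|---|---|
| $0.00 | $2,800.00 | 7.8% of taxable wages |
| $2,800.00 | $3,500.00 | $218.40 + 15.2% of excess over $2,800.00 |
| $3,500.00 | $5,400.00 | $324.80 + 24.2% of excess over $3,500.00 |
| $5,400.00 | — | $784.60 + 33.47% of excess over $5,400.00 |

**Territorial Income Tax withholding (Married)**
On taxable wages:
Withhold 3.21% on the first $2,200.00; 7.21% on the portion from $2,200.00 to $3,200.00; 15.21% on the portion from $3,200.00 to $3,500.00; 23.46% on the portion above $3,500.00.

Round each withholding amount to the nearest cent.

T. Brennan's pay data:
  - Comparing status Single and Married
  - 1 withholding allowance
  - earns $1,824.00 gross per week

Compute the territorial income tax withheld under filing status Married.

$53.54

Territorial Income Tax (Married): taxable = $1,824.00 − 1×$156.00 = $1,668.00
  3.21% × $1,668.00 = $53.54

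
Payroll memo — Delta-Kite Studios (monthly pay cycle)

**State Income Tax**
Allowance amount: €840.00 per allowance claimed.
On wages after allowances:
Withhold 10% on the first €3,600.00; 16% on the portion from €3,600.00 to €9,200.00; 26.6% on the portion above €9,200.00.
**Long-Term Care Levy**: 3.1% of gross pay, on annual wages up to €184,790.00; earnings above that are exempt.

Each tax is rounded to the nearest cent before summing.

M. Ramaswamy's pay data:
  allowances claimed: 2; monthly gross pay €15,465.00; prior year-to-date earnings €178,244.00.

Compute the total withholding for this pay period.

€2,678.54

State Income Tax: taxable = €15,465.00 − 2×€840.00 = €13,785.00
  €1,256.00 + 26.6% × (€13,785.00 − €9,200.00) = €1,256.00 + 26.6% × €4,585.00 = €2,475.61
Long-Term Care Levy: cap €184,790.00 − YTD €178,244.00 = €6,546.00 subject; 3.1% × €6,546.00 = €202.93
Total: €2,475.61 + €202.93 = €2,678.54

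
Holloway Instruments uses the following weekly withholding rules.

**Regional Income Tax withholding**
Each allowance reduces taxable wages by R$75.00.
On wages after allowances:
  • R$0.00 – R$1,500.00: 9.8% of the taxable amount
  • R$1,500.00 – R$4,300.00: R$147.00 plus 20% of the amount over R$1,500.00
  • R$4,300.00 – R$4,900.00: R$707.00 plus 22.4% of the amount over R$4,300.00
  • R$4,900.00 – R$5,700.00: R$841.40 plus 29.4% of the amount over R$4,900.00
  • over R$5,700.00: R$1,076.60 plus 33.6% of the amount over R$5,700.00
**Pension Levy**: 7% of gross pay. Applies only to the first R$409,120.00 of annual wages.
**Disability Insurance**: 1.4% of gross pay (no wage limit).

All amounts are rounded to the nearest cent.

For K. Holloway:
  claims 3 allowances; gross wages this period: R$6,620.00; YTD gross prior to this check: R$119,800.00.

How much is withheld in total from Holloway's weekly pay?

R$1,866.20

Regional Income Tax: taxable = R$6,620.00 − 3×R$75.00 = R$6,395.00
  R$1,076.60 + 33.6% × (R$6,395.00 − R$5,700.00) = R$1,076.60 + 33.6% × R$695.00 = R$1,310.12
Pension Levy: 7% × R$6,620.00 = R$463.40
Disability Insurance: 1.4% × R$6,620.00 = R$92.68
Total: R$1,310.12 + R$463.40 + R$92.68 = R$1,866.20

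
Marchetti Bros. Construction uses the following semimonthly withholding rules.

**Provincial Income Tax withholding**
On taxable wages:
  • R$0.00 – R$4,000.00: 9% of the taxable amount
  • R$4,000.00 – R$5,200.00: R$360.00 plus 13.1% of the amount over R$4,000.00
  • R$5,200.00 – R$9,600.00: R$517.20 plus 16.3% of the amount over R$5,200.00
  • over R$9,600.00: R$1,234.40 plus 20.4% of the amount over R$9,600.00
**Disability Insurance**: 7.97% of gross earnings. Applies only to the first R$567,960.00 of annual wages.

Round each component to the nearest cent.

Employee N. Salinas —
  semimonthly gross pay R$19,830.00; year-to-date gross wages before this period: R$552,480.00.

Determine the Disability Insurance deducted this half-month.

Disability Insurance: cap R$567,960.00 − YTD R$552,480.00 = R$15,480.00 subject; 7.97% × R$15,480.00 = R$1,233.76

R$1,233.76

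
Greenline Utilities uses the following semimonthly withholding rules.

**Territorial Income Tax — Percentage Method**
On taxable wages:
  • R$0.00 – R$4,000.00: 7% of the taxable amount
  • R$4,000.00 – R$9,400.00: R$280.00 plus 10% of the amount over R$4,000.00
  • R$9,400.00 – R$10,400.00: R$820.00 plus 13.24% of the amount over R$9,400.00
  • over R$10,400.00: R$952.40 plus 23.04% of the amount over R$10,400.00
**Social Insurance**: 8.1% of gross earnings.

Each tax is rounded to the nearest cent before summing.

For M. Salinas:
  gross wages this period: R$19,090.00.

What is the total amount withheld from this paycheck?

Territorial Income Tax: taxable = R$19,090.00
  R$952.40 + 23.04% × (R$19,090.00 − R$10,400.00) = R$952.40 + 23.04% × R$8,690.00 = R$2,954.58
Social Insurance: 8.1% × R$19,090.00 = R$1,546.29
Total: R$2,954.58 + R$1,546.29 = R$4,500.87

R$4,500.87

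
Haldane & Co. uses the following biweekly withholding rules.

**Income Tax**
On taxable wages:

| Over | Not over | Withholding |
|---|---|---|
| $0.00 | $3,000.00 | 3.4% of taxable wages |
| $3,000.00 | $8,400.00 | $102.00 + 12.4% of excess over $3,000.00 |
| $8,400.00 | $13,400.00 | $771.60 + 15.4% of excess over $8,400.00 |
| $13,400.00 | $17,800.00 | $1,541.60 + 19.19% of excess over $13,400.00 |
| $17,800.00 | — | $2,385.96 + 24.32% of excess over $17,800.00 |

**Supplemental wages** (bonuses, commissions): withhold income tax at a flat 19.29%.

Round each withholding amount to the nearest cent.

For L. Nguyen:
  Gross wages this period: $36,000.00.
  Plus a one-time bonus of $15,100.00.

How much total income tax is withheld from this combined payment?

Income Tax: taxable = $36,000.00
  $2,385.96 + 24.32% × ($36,000.00 − $17,800.00) = $2,385.96 + 24.32% × $18,200.00 = $6,812.20
Supplemental (19.29% flat on bonus): 19.29% × $15,100.00 = $2,912.79
Total income tax: $6,812.20 + $2,912.79 = $9,724.99

$9,724.99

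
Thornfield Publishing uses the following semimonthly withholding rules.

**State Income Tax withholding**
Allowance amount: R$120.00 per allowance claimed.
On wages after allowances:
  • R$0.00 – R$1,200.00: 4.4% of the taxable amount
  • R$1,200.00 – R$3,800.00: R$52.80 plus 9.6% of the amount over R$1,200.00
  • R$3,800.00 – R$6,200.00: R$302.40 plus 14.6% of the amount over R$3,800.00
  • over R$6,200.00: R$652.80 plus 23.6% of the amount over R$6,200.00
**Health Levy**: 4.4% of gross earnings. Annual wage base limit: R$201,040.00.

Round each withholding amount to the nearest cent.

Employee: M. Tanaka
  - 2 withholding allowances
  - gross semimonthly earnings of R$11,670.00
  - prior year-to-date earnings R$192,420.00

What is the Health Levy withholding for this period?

Health Levy: cap R$201,040.00 − YTD R$192,420.00 = R$8,620.00 subject; 4.4% × R$8,620.00 = R$379.28

R$379.28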